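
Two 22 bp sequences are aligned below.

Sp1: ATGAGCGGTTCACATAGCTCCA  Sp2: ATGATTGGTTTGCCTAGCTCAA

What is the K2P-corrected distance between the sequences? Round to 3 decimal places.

Of 22 sites, 3 differences are transitions and 3 are transversions, so P = 3/22 ≈ 0.136364 and Q = 3/22 ≈ 0.136364.
Under the Kimura two-parameter model, d = −½ ln(1 − 2P − Q) − ¼ ln(1 − 2Q).
1 − 2P − Q = 0.590908, giving −½ ln(0.590908) = 0.263047.
1 − 2Q = 0.727272, giving −¼ ln(0.727272) = 0.079614.
d = 0.263047 + 0.079614 = 0.342661.

0.343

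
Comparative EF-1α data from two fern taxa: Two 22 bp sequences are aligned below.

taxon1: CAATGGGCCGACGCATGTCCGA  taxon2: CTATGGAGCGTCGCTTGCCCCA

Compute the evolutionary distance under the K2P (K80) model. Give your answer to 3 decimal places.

0.415

Of 22 sites, 2 differences are transitions and 5 are transversions, so P = 2/22 ≈ 0.090909 and Q = 5/22 ≈ 0.227273.
Under the Kimura two-parameter model, d = −½ ln(1 − 2P − Q) − ¼ ln(1 − 2Q).
1 − 2P − Q = 0.590909, giving −½ ln(0.590909) = 0.263047.
1 − 2Q = 0.545454, giving −¼ ln(0.545454) = 0.151534.
d = 0.263047 + 0.151534 = 0.414581.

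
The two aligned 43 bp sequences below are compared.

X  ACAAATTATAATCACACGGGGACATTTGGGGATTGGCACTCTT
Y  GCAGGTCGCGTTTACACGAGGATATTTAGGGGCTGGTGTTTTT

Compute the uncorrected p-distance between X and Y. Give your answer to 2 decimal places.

0.42

The sequences differ at 18 of 43 positions.
p = 18/43 = 0.418604… ≈ 0.42 (to 2 d.p.).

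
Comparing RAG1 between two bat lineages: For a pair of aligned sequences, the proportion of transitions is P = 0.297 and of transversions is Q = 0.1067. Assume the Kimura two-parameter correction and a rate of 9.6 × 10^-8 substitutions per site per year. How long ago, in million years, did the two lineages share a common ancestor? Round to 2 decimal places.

Under the Kimura two-parameter model, d = −½ ln(1 − 2P − Q) − ¼ ln(1 − 2Q).
1 − 2P − Q = 0.2993, giving −½ ln(0.2993) = 0.603154.
1 − 2Q = 0.7866, giving −¼ ln(0.7866) = 0.060009.
d = 0.603154 + 0.060009 = 0.663163.
Under a molecular clock d = 2μt, so t = d/(2μ) = 0.663163 / (2 × 9.6 × 10^-8) = 3.45 million years.

3.45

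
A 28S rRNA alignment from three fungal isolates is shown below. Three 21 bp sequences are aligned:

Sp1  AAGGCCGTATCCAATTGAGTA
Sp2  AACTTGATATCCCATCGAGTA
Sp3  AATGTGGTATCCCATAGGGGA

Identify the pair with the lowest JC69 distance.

Sp1–Sp2: 7/21 differ, p = 0.333, d = 0.441.
Sp1–Sp3: 7/21 differ, p = 0.333, d = 0.441.
Sp2–Sp3: 6/21 differ, p = 0.286, d = 0.360.
The smallest distance is between Sp2 and Sp3.

Sp2 and Sp3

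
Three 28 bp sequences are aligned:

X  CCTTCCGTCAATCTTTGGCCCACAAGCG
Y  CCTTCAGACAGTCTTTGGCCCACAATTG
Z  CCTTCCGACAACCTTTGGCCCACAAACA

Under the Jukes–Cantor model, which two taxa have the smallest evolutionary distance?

X and Z

X–Y: 5/28 differ, p = 0.179, d = 0.204.
X–Z: 4/28 differ, p = 0.143, d = 0.158.
Y–Z: 6/28 differ, p = 0.214, d = 0.252.
The smallest distance is between X and Z.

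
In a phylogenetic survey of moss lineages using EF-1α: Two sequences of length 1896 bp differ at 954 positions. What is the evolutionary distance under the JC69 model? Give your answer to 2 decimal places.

p = 954/1896 ≈ 0.503165.
d = −(3/4) ln(1 − 4p/3) = −0.75 ln(1 − 0.670887) = −0.75 ln(0.329113)
  = −0.75 × (-1.111354) = 0.833516 substitutions/site.

0.83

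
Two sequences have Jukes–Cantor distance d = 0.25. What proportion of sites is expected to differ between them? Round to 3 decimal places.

p = (3/4)(1 − e^(−4d/3)) = 0.75 × (1 − e^(-0.333333)) = 0.75 × (1 − 0.716532) = 0.212601.

0.213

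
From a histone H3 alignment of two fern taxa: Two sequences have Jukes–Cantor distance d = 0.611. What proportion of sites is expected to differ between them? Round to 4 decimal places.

0.4179

p = (3/4)(1 − e^(−4d/3)) = 0.75 × (1 − e^(-0.814667)) = 0.75 × (1 − 0.442787) = 0.417910.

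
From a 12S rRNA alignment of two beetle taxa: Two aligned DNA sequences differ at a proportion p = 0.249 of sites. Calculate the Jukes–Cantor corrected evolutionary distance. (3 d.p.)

d = −(3/4) ln(1 − 4p/3) = −0.75 ln(1 − 0.332) = −0.75 ln(0.668)
  = −0.75 × (-0.403467) = 0.302600 substitutions/site.

0.303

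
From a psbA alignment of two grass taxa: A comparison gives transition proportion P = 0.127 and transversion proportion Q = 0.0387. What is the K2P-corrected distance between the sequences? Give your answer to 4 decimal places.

Under the Kimura two-parameter model, d = −½ ln(1 − 2P − Q) − ¼ ln(1 − 2Q).
1 − 2P − Q = 0.7073, giving −½ ln(0.7073) = 0.173150.
1 − 2Q = 0.9226, giving −¼ ln(0.9226) = 0.020140.
d = 0.173150 + 0.020140 = 0.193290.

0.1933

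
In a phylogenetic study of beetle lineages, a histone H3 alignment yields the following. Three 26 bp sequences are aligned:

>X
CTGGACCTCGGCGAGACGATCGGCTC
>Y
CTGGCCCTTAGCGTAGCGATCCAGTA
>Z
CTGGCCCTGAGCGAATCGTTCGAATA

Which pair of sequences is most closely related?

X–Y: 10/26 differ, p = 0.385, d = 0.539.
X–Z: 9/26 differ, p = 0.346, d = 0.464.
Y–Z: 6/26 differ, p = 0.231, d = 0.276.
The smallest distance is between Y and Z.

Y and Z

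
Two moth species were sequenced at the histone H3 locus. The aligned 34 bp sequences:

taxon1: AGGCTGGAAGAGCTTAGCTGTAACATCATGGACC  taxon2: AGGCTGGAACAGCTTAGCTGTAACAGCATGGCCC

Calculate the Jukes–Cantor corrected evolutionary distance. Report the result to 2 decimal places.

The sequences differ at 3 of 34 sites (10, 26, 32), so p = 3/34 ≈ 0.088235.
d = −(3/4) ln(1 − 4p/3) = −0.75 ln(1 − 0.117647) = −0.75 ln(0.882353)
  = −0.75 × (-0.125163) = 0.093872 substitutions/site.

0.09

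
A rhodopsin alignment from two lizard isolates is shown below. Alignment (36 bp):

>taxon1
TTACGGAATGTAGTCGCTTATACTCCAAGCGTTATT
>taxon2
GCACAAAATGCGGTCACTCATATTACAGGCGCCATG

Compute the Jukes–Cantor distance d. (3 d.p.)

0.548

The sequences differ at 14 of 36 sites, so p = 14/36 ≈ 0.388889.
d = −(3/4) ln(1 − 4p/3) = −0.75 ln(1 − 0.518519) = −0.75 ln(0.481481)
  = −0.75 × (-0.730889) = 0.548167 substitutions/site.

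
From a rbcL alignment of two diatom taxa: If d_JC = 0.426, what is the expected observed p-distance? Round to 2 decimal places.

0.33

p = (3/4)(1 − e^(−4d/3)) = 0.75 × (1 − e^(-0.568)) = 0.75 × (1 − 0.566658) = 0.325007.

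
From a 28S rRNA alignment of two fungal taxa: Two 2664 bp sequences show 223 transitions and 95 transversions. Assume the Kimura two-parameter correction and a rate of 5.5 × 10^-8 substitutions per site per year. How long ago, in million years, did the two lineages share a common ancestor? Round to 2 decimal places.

1.20

P = 223/2664 ≈ 0.083709 and Q = 95/2664 ≈ 0.035661.
Under the Kimura two-parameter model, d = −½ ln(1 − 2P − Q) − ¼ ln(1 − 2Q).
1 − 2P − Q = 0.796921, giving −½ ln(0.796921) = 0.113500.
1 − 2Q = 0.928678, giving −¼ ln(0.928678) = 0.018498.
d = 0.113500 + 0.018498 = 0.131998.
Under a molecular clock d = 2μt, so t = d/(2μ) = 0.131998 / (2 × 5.5 × 10^-8) = 1.20 million years.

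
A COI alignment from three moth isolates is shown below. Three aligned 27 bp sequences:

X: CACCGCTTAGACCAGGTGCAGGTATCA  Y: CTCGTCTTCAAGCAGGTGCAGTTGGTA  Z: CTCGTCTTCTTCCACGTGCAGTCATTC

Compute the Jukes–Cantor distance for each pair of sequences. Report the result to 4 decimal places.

d(X,Y) = 0.5107, d(X,Z) = 0.5876, d(Y,Z) = 0.3770

X–Y: 10/27 sites differ → p ≈ 0.37037, d = −0.75 ln(1 − 0.493827) = 0.510658 ≈ 0.5107.
X–Z: 11/27 sites differ → p ≈ 0.407407, d = −0.75 ln(1 − 0.543209) = 0.587647 ≈ 0.5876.
Y–Z: 8/27 sites differ → p ≈ 0.296296, d = −0.75 ln(1 − 0.395061) = 0.376971 ≈ 0.3770.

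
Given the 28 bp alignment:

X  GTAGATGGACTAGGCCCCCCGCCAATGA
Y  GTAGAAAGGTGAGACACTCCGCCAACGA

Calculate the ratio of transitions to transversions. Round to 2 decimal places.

Transitions are A↔G and C↔T; transversions are all other mismatches.
Transitions: 6. Transversions: 3.
R = 6/3 = 2.00.

2.00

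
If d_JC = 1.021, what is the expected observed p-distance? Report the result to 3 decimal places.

p = (3/4)(1 − e^(−4d/3)) = 0.75 × (1 − e^(-1.361333)) = 0.75 × (1 − 0.256319) = 0.557761.

0.558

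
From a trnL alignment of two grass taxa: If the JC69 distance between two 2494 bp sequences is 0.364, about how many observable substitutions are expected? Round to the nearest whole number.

719

Invert JC69: p = (3/4)(1 − e^(−4d/3)) = 0.75 × (1 − e^(-0.485333)) = 0.75 × (1 − 0.615492) = 0.288381.
Expected differing sites = pL ≈ 0.288381 × 2494 = 719.222214 ≈ 719.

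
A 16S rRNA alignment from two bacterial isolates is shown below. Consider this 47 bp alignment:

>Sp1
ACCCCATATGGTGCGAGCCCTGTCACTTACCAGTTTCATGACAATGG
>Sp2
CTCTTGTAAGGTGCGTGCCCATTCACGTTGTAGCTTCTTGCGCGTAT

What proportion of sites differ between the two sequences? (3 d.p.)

The sequences differ at 21 of 47 positions.
p = 21/47 = 0.446808… ≈ 0.447 (to 3 d.p.).

0.447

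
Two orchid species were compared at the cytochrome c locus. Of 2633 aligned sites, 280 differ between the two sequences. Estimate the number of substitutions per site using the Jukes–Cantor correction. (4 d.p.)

0.1147

p = 280/2633 ≈ 0.106343.
d = −(3/4) ln(1 − 4p/3) = −0.75 ln(1 − 0.141791) = −0.75 ln(0.858209)
  = −0.75 × (-0.152908) = 0.114681 substitutions/site.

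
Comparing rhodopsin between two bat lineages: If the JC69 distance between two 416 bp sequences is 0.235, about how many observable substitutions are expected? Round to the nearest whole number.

84

Invert JC69: p = (3/4)(1 − e^(−4d/3)) = 0.75 × (1 − e^(-0.313333)) = 0.75 × (1 − 0.731006) = 0.201746.
Expected differing sites = pL ≈ 0.201746 × 416 = 83.926336 ≈ 84.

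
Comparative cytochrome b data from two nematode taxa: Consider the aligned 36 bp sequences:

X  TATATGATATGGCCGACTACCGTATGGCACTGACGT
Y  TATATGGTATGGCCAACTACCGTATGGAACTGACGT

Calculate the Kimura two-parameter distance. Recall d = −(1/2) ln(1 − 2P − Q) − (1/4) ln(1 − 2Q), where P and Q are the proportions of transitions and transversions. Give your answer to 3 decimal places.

Of 36 sites, 2 differences are transitions and 1 are transversions, so P = 2/36 ≈ 0.055556 and Q = 1/36 ≈ 0.027778.
Under the Kimura two-parameter model, d = −½ ln(1 − 2P − Q) − ¼ ln(1 − 2Q).
1 − 2P − Q = 0.86111, giving −½ ln(0.86111) = 0.074767.
1 − 2Q = 0.944444, giving −¼ ln(0.944444) = 0.014290.
d = 0.074767 + 0.014290 = 0.089057.

0.089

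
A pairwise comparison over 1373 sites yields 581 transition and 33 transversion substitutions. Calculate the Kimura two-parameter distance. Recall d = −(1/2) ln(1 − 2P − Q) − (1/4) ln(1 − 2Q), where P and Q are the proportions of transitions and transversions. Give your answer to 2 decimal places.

1.03

P = 581/1373 ≈ 0.423161 and Q = 33/1373 ≈ 0.024035.
Under the Kimura two-parameter model, d = −½ ln(1 − 2P − Q) − ¼ ln(1 − 2Q).
1 − 2P − Q = 0.129643, giving −½ ln(0.129643) = 1.021485.
1 − 2Q = 0.95193, giving −¼ ln(0.95193) = 0.012316.
d = 1.021485 + 0.012316 = 1.033801.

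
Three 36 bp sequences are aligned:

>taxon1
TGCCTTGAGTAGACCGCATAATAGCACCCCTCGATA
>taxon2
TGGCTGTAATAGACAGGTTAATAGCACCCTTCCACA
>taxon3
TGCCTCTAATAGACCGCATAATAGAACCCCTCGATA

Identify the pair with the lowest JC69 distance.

taxon1–taxon2: 10/36 differ, p = 0.278, d = 0.347.
taxon1–taxon3: 4/36 differ, p = 0.111, d = 0.120.
taxon2–taxon3: 9/36 differ, p = 0.250, d = 0.304.
The smallest distance is between taxon1 and taxon3.

taxon1 and taxon3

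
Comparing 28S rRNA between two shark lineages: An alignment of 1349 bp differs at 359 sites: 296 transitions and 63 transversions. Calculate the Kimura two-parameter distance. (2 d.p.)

0.36

P = 296/1349 ≈ 0.219422 and Q = 63/1349 ≈ 0.046701.
Under the Kimura two-parameter model, d = −½ ln(1 − 2P − Q) − ¼ ln(1 − 2Q).
1 − 2P − Q = 0.514455, giving −½ ln(0.514455) = 0.332324.
1 − 2Q = 0.906598, giving −¼ ln(0.906598) = 0.024514.
d = 0.332324 + 0.024514 = 0.356838.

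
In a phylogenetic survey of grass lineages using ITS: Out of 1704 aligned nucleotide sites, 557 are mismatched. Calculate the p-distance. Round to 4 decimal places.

p = 557/1704 = 0.326877… ≈ 0.3269 (to 4 d.p.).

0.3269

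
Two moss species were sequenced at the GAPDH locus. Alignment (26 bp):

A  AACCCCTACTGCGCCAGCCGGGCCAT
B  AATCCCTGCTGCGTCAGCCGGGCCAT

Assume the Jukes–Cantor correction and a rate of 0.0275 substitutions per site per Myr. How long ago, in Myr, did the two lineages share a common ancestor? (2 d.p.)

2.28

The sequences differ at 3 of 26 sites (3, 8, 14), so p = 3/26 ≈ 0.115385.
d = −(3/4) ln(1 − 4p/3) = −0.75 ln(1 − 0.153847) = −0.75 ln(0.846153)
  = −0.75 × (-0.167055) = 0.125291 substitutions/site.
Under a molecular clock d = 2μt, so t = d/(2μ) = 0.125291 / (2 × 0.0275) = 2.28 Myr.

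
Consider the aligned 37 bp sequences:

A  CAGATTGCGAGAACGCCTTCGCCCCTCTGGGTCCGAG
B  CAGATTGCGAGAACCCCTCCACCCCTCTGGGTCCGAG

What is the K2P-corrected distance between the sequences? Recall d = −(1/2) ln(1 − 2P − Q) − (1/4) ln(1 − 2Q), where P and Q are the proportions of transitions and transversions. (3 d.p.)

0.086

Of 37 sites, 2 differences are transitions and 1 are transversions, so P = 2/37 ≈ 0.054054 and Q = 1/37 ≈ 0.027027.
Under the Kimura two-parameter model, d = −½ ln(1 − 2P − Q) − ¼ ln(1 − 2Q).
1 − 2P − Q = 0.864865, giving −½ ln(0.864865) = 0.072591.
1 − 2Q = 0.945946, giving −¼ ln(0.945946) = 0.013892.
d = 0.072591 + 0.013892 = 0.086483.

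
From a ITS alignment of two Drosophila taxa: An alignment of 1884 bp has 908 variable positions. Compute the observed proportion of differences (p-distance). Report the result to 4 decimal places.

p = 908/1884 = 0.481953… ≈ 0.4820 (to 4 d.p.).

0.4820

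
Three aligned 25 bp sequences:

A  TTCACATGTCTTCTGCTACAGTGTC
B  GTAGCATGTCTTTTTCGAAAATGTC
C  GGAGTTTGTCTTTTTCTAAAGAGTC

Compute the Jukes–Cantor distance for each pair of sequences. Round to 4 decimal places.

d(A,B) = 0.4172, d(A,C) = 0.5716, d(B,C) = 0.2892

A–B: 8/25 sites differ → p = 0.32, d = −0.75 ln(1 − 0.426667) = 0.417216 ≈ 0.4172.
A–C: 10/25 sites differ → p = 0.4, d = −0.75 ln(1 − 0.533333) = 0.571605 ≈ 0.5716.
B–C: 6/25 sites differ → p = 0.24, d = −0.75 ln(1 − 0.32) = 0.289247 ≈ 0.2892.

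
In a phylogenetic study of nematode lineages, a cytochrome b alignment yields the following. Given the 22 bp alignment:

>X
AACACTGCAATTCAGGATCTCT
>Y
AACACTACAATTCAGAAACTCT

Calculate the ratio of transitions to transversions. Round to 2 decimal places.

Transitions are A↔G and C↔T; transversions are all other mismatches.
Transitions: 2. Transversions: 1.
R = 2/1 = 2.00.

2.00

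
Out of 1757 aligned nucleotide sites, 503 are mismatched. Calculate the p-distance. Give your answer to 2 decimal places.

0.29

p = 503/1757 = 0.286283… ≈ 0.29 (to 2 d.p.).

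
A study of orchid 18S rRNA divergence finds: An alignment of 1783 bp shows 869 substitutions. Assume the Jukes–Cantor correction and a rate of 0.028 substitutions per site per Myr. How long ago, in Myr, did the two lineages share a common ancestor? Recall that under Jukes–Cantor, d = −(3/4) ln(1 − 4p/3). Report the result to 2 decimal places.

p = 869/1783 ≈ 0.487381.
d = −(3/4) ln(1 − 4p/3) = −0.75 ln(1 − 0.649841) = −0.75 ln(0.350159)
  = −0.75 × (-1.049368) = 0.787026 substitutions/site.
Under a molecular clock d = 2μt, so t = d/(2μ) = 0.787026 / (2 × 0.028) = 14.05 Myr.

14.05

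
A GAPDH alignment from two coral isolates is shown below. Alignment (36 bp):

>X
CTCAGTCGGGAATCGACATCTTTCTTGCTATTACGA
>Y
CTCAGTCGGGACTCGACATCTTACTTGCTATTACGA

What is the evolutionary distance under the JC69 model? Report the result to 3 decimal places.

The sequences differ at 2 of 36 sites (12, 23), so p = 2/36 ≈ 0.055556.
d = −(3/4) ln(1 − 4p/3) = −0.75 ln(1 − 0.074075) = −0.75 ln(0.925925)
  = −0.75 × (-0.076962) = 0.057722 substitutions/site.

0.058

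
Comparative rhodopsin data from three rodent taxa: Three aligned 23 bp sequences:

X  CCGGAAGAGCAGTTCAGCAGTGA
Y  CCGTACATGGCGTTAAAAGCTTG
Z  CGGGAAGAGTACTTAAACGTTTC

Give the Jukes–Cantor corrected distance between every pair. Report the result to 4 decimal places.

d(X,Y) = 1.0507, d(X,Z) = 0.5532, d(Y,Z) = 0.7614

X–Y: 13/23 sites differ → p ≈ 0.565217, d = −0.75 ln(1 − 0.753623) = 1.050669 ≈ 1.0507.
X–Z: 9/23 sites differ → p ≈ 0.391304, d = −0.75 ln(1 − 0.521739) = 0.553199 ≈ 0.5532.
Y–Z: 11/23 sites differ → p ≈ 0.478261, d = −0.75 ln(1 − 0.637681) = 0.761423 ≈ 0.7614.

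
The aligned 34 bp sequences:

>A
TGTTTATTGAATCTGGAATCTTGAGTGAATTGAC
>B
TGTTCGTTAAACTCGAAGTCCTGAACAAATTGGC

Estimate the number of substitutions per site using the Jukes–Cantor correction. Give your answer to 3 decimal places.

The sequences differ at 13 of 34 sites, so p = 13/34 ≈ 0.382353.
d = −(3/4) ln(1 − 4p/3) = −0.75 ln(1 − 0.509804) = −0.75 ln(0.490196)
  = −0.75 × (-0.712950) = 0.534713 substitutions/site.

0.535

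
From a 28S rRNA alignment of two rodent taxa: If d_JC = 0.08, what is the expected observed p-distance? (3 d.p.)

0.076

p = (3/4)(1 − e^(−4d/3)) = 0.75 × (1 − e^(-0.106667)) = 0.75 × (1 − 0.898825) = 0.075881.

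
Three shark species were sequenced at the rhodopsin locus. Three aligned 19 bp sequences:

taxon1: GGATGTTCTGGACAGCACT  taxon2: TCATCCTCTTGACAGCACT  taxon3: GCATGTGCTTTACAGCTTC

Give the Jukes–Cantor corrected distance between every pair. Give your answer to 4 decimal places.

d(taxon1,taxon2) = 0.3241, d(taxon1,taxon3) = 0.5068, d(taxon2,taxon3) = 0.6181

taxon1–taxon2: 5/19 sites differ → p ≈ 0.263158, d = −0.75 ln(1 − 0.350877) = 0.324100 ≈ 0.3241.
taxon1–taxon3: 7/19 sites differ → p ≈ 0.368421, d = −0.75 ln(1 − 0.491228) = 0.506816 ≈ 0.5068.
taxon2–taxon3: 8/19 sites differ → p ≈ 0.421053, d = −0.75 ln(1 − 0.561404) = 0.618132 ≈ 0.6181.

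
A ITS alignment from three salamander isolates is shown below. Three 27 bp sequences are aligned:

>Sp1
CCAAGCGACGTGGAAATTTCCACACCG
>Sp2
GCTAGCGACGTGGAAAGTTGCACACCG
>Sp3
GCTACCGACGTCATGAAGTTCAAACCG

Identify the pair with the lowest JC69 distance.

Sp1 and Sp2

Sp1–Sp2: 4/27 differ, p = 0.148, d = 0.165.
Sp1–Sp3: 11/27 differ, p = 0.407, d = 0.588.
Sp2–Sp3: 9/27 differ, p = 0.333, d = 0.441.
The smallest distance is between Sp1 and Sp2.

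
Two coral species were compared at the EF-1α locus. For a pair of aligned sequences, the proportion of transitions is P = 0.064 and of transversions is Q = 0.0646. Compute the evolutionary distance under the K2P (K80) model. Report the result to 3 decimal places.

0.142

Under the Kimura two-parameter model, d = −½ ln(1 − 2P − Q) − ¼ ln(1 − 2Q).
1 − 2P − Q = 0.8074, giving −½ ln(0.8074) = 0.106968.
1 − 2Q = 0.8708, giving −¼ ln(0.8708) = 0.034586.
d = 0.106968 + 0.034586 = 0.141554.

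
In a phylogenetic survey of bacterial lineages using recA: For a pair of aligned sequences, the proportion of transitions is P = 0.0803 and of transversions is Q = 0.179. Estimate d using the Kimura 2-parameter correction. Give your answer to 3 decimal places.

Under the Kimura two-parameter model, d = −½ ln(1 − 2P − Q) − ¼ ln(1 − 2Q).
1 − 2P − Q = 0.6604, giving −½ ln(0.6604) = 0.207455.
1 − 2Q = 0.642, giving −¼ ln(0.642) = 0.110792.
d = 0.207455 + 0.110792 = 0.318247.

0.318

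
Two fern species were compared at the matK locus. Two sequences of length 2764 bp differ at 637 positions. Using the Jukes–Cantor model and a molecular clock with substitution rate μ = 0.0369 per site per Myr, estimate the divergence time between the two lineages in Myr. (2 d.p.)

p = 637/2764 ≈ 0.230463.
d = −(3/4) ln(1 − 4p/3) = −0.75 ln(1 − 0.307284) = −0.75 ln(0.692716)
  = −0.75 × (-0.367135) = 0.275351 substitutions/site.
Under a molecular clock d = 2μt, so t = d/(2μ) = 0.275351 / (2 × 0.0369) = 3.73 Myr.

3.73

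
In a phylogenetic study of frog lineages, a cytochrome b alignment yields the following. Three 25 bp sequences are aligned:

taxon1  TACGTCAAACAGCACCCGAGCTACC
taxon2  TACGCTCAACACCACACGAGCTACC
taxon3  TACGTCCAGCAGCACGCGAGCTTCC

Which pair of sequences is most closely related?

taxon1–taxon2: 5/25 differ, p = 0.200, d = 0.233.
taxon1–taxon3: 4/25 differ, p = 0.160, d = 0.180.
taxon2–taxon3: 6/25 differ, p = 0.240, d = 0.289.
The smallest distance is between taxon1 and taxon3.

taxon1 and taxon3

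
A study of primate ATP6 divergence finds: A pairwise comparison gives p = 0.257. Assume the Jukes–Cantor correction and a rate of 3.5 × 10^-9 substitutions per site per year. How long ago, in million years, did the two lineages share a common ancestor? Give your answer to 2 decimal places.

d = −(3/4) ln(1 − 4p/3) = −0.75 ln(1 − 0.342667) = −0.75 ln(0.657333)
  = −0.75 × (-0.419565) = 0.314674 substitutions/site.
Under a molecular clock d = 2μt, so t = d/(2μ) = 0.314674 / (2 × 3.5 × 10^-9) = 44.95 million years.

44.95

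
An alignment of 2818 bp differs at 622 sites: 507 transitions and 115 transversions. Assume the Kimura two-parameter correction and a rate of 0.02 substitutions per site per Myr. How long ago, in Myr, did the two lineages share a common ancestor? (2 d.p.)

P = 507/2818 ≈ 0.179915 and Q = 115/2818 ≈ 0.040809.
Under the Kimura two-parameter model, d = −½ ln(1 − 2P − Q) − ¼ ln(1 − 2Q).
1 − 2P − Q = 0.599361, giving −½ ln(0.599361) = 0.255946.
1 − 2Q = 0.918382, giving −¼ ln(0.918382) = 0.021285.
d = 0.255946 + 0.021285 = 0.277231.
Under a molecular clock d = 2μt, so t = d/(2μ) = 0.277231 / (2 × 0.02) = 6.93 Myr.

6.93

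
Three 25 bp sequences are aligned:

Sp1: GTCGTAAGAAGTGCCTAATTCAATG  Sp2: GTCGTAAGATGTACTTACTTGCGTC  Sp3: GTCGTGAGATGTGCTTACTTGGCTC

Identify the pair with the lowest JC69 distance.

Sp2 and Sp3

Sp1–Sp2: 8/25 differ, p = 0.320, d = 0.417.
Sp1–Sp3: 8/25 differ, p = 0.320, d = 0.417.
Sp2–Sp3: 4/25 differ, p = 0.160, d = 0.180.
The smallest distance is between Sp2 and Sp3.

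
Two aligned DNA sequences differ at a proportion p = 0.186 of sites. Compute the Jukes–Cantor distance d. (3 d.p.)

d = −(3/4) ln(1 − 4p/3) = −0.75 ln(1 − 0.248) = −0.75 ln(0.752)
  = −0.75 × (-0.285019) = 0.213764 substitutions/site.

0.214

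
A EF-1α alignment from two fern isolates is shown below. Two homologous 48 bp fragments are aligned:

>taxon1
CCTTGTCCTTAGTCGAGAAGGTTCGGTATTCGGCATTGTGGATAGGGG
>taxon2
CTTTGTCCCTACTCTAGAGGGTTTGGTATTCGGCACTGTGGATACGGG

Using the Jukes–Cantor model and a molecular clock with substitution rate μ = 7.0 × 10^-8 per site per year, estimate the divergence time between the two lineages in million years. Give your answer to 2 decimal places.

The sequences differ at 8 of 48 sites (2, 9, 12, 15, 19, 24, 36, 45), so p = 8/48 ≈ 0.166667.
d = −(3/4) ln(1 − 4p/3) = −0.75 ln(1 − 0.222223) = −0.75 ln(0.777777)
  = −0.75 × (-0.251315) = 0.188486 substitutions/site.
Under a molecular clock d = 2μt, so t = d/(2μ) = 0.188486 / (2 × 7.0 × 10^-8) = 1.35 million years.

1.35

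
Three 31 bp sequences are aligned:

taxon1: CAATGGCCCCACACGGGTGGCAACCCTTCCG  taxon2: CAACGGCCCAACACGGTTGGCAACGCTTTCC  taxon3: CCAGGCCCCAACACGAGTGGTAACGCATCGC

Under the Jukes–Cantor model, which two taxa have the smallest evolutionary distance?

taxon1 and taxon2

taxon1–taxon2: 6/31 differ, p = 0.194, d = 0.224.
taxon1–taxon3: 10/31 differ, p = 0.323, d = 0.422.
taxon2–taxon3: 9/31 differ, p = 0.290, d = 0.367.
The smallest distance is between taxon1 and taxon2.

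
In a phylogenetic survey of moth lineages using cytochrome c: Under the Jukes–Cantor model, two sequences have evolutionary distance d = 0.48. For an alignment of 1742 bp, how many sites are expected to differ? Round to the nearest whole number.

Invert JC69: p = (3/4)(1 − e^(−4d/3)) = 0.75 × (1 − e^(-0.64)) = 0.75 × (1 − 0.527292) = 0.354531.
Expected differing sites = pL ≈ 0.354531 × 1742 = 617.593002 ≈ 618.

618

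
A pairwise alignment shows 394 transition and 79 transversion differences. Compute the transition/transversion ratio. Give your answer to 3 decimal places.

R = 394/79 = 4.987341… ≈ 4.987 (to 3 d.p.).

4.987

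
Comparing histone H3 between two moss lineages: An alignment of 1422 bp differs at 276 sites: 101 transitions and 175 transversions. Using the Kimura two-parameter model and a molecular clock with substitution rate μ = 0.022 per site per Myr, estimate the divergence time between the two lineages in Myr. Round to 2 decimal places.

5.11

P = 101/1422 ≈ 0.071027 and Q = 175/1422 ≈ 0.123066.
Under the Kimura two-parameter model, d = −½ ln(1 − 2P − Q) − ¼ ln(1 − 2Q).
1 − 2P − Q = 0.73488, giving −½ ln(0.73488) = 0.154024.
1 − 2Q = 0.753868, giving −¼ ln(0.753868) = 0.070634.
d = 0.154024 + 0.070634 = 0.224658.
Under a molecular clock d = 2μt, so t = d/(2μ) = 0.224658 / (2 × 0.022) = 5.11 Myr.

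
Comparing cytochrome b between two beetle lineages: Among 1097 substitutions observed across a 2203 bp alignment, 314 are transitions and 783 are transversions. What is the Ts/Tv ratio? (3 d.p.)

0.401

R = 314/783 = 0.401021… ≈ 0.401 (to 3 d.p.).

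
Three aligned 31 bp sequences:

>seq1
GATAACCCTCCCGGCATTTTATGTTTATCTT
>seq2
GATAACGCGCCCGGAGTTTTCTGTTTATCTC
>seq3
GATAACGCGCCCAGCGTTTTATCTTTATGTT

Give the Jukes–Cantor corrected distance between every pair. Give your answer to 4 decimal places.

d(seq1,seq2) = 0.2239, d(seq1,seq3) = 0.2239, d(seq2,seq3) = 0.2239

seq1–seq2: 6/31 sites differ → p ≈ 0.193548, d = −0.75 ln(1 − 0.258064) = 0.223869 ≈ 0.2239.
seq1–seq3: 6/31 sites differ → p ≈ 0.193548, d = −0.75 ln(1 − 0.258064) = 0.223869 ≈ 0.2239.
seq2–seq3: 6/31 sites differ → p ≈ 0.193548, d = −0.75 ln(1 − 0.258064) = 0.223869 ≈ 0.2239.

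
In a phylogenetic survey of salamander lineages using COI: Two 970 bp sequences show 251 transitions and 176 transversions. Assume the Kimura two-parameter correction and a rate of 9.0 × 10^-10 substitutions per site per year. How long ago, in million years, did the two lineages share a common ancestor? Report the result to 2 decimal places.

396.10

P = 251/970 ≈ 0.258763 and Q = 176/970 ≈ 0.181443.
Under the Kimura two-parameter model, d = −½ ln(1 − 2P − Q) − ¼ ln(1 − 2Q).
1 − 2P − Q = 0.301031, giving −½ ln(0.301031) = 0.600271.
1 − 2Q = 0.637114, giving −¼ ln(0.637114) = 0.112702.
d = 0.600271 + 0.112702 = 0.712973.
Under a molecular clock d = 2μt, so t = d/(2μ) = 0.712973 / (2 × 9.0 × 10^-10) = 396.10 million years.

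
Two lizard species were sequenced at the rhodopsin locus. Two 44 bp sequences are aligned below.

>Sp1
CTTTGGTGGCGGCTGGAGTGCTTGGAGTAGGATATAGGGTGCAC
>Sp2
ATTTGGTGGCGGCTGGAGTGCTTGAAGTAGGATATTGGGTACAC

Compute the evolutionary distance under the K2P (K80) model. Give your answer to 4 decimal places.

0.0971

Of 44 sites, 2 differences are transitions and 2 are transversions, so P = 2/44 ≈ 0.045455 and Q = 2/44 ≈ 0.045455.
Under the Kimura two-parameter model, d = −½ ln(1 − 2P − Q) − ¼ ln(1 − 2Q).
1 − 2P − Q = 0.863635, giving −½ ln(0.863635) = 0.073303.
1 − 2Q = 0.90909, giving −¼ ln(0.90909) = 0.023828.
d = 0.073303 + 0.023828 = 0.097131.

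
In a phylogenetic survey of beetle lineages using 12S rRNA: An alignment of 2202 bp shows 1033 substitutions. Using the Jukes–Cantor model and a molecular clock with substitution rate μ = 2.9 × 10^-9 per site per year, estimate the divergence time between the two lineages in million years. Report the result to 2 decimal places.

127.00

p = 1033/2202 ≈ 0.469119.
d = −(3/4) ln(1 − 4p/3) = −0.75 ln(1 − 0.625492) = −0.75 ln(0.374508)
  = −0.75 × (-0.982142) = 0.736607 substitutions/site.
Under a molecular clock d = 2μt, so t = d/(2μ) = 0.736607 / (2 × 2.9 × 10^-9) = 127.00 million years.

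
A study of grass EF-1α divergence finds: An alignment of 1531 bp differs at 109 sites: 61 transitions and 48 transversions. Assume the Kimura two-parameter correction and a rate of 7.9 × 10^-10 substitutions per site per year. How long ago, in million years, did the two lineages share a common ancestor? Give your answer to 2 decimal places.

P = 61/1531 ≈ 0.039843 and Q = 48/1531 ≈ 0.031352.
Under the Kimura two-parameter model, d = −½ ln(1 − 2P − Q) − ¼ ln(1 − 2Q).
1 − 2P − Q = 0.888962, giving −½ ln(0.888962) = 0.058850.
1 − 2Q = 0.937296, giving −¼ ln(0.937296) = 0.016189.
d = 0.058850 + 0.016189 = 0.075039.
Under a molecular clock d = 2μt, so t = d/(2μ) = 0.075039 / (2 × 7.9 × 10^-10) = 47.49 million years.

47.49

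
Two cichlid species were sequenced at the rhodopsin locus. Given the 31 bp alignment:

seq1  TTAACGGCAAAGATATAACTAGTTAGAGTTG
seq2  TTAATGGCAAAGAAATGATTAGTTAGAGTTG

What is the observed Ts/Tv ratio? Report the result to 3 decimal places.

3.000

Transitions are A↔G and C↔T; transversions are all other mismatches.
Transitions: 3. Transversions: 1.
R = 3/1 = 3.000.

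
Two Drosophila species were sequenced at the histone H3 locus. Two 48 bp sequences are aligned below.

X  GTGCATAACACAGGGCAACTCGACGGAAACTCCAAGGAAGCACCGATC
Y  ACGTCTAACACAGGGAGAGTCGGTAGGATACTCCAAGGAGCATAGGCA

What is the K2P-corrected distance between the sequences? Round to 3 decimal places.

Of 48 sites, 15 differences are transitions and 8 are transversions, so P = 15/48 = 0.3125 and Q = 8/48 ≈ 0.166667.
Under the Kimura two-parameter model, d = −½ ln(1 − 2P − Q) − ¼ ln(1 − 2Q).
1 − 2P − Q = 0.208333, giving −½ ln(0.208333) = 0.784309.
1 − 2Q = 0.666666, giving −¼ ln(0.666666) = 0.101367.
d = 0.784309 + 0.101367 = 0.885676.

0.886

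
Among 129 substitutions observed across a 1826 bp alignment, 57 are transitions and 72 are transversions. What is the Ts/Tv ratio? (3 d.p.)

0.792

R = 57/72 = 0.791666… ≈ 0.792 (to 3 d.p.).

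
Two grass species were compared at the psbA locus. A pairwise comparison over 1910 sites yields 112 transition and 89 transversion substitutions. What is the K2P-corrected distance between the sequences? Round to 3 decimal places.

P = 112/1910 ≈ 0.058639 and Q = 89/1910 ≈ 0.046597.
Under the Kimura two-parameter model, d = −½ ln(1 − 2P − Q) − ¼ ln(1 − 2Q).
1 − 2P − Q = 0.836125, giving −½ ln(0.836125) = 0.089489.
1 − 2Q = 0.906806, giving −¼ ln(0.906806) = 0.024457.
d = 0.089489 + 0.024457 = 0.113946.

0.114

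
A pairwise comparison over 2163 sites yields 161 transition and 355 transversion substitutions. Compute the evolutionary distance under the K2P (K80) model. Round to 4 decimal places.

0.2872

P = 161/2163 ≈ 0.074434 and Q = 355/2163 ≈ 0.164124.
Under the Kimura two-parameter model, d = −½ ln(1 − 2P − Q) − ¼ ln(1 − 2Q).
1 − 2P − Q = 0.687008, giving −½ ln(0.687008) = 0.187705.
1 − 2Q = 0.671752, giving −¼ ln(0.671752) = 0.099467.
d = 0.187705 + 0.099467 = 0.287172.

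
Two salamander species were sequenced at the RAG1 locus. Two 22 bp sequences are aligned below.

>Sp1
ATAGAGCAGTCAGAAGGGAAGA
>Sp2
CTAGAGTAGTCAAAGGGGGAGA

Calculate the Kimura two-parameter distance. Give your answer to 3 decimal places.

0.287

Of 22 sites, 4 differences are transitions and 1 are transversions, so P = 4/22 ≈ 0.181818 and Q = 1/22 ≈ 0.045455.
Under the Kimura two-parameter model, d = −½ ln(1 − 2P − Q) − ¼ ln(1 − 2Q).
1 − 2P − Q = 0.590909, giving −½ ln(0.590909) = 0.263047.
1 − 2Q = 0.90909, giving −¼ ln(0.90909) = 0.023828.
d = 0.263047 + 0.023828 = 0.286875.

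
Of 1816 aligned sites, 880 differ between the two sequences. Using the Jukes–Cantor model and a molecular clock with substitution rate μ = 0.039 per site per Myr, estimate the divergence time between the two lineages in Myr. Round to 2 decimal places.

p = 880/1816 ≈ 0.484581.
d = −(3/4) ln(1 − 4p/3) = −0.75 ln(1 − 0.646108) = −0.75 ln(0.353892)
  = −0.75 × (-1.038763) = 0.779072 substitutions/site.
Under a molecular clock d = 2μt, so t = d/(2μ) = 0.779072 / (2 × 0.039) = 9.99 Myr.

9.99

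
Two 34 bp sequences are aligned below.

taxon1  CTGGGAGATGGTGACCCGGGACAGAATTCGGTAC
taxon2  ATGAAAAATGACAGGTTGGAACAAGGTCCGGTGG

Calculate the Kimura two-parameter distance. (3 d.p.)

1.812

Of 34 sites, 15 differences are transitions and 3 are transversions, so P = 15/34 ≈ 0.441176 and Q = 3/34 ≈ 0.088235.
Under the Kimura two-parameter model, d = −½ ln(1 − 2P − Q) − ¼ ln(1 − 2Q).
1 − 2P − Q = 0.029413, giving −½ ln(0.029413) = 1.763159.
1 − 2Q = 0.82353, giving −¼ ln(0.82353) = 0.048539.
d = 1.763159 + 0.048539 = 1.811698.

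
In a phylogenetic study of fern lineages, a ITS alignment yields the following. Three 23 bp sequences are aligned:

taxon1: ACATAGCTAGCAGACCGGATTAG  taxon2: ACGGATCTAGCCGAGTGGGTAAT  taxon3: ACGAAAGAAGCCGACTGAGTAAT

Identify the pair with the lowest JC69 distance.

taxon1–taxon2: 9/23 differ, p = 0.391, d = 0.553.
taxon1–taxon3: 11/23 differ, p = 0.478, d = 0.761.
taxon2–taxon3: 6/23 differ, p = 0.261, d = 0.321.
The smallest distance is between taxon2 and taxon3.

taxon2 and taxon3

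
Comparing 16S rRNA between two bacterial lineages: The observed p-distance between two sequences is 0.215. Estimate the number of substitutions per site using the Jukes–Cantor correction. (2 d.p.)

d = −(3/4) ln(1 − 4p/3) = −0.75 ln(1 − 0.286667) = −0.75 ln(0.713333)
  = −0.75 × (-0.337807) = 0.253355 substitutions/site.

0.25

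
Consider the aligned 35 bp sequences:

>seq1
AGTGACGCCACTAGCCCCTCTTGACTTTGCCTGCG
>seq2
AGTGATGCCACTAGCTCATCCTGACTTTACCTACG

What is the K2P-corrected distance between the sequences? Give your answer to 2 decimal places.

Of 35 sites, 5 differences are transitions and 1 are transversions, so P = 5/35 ≈ 0.142857 and Q = 1/35 ≈ 0.028571.
Under the Kimura two-parameter model, d = −½ ln(1 − 2P − Q) − ¼ ln(1 − 2Q).
1 − 2P − Q = 0.685715, giving −½ ln(0.685715) = 0.188647.
1 − 2Q = 0.942858, giving −¼ ln(0.942858) = 0.014710.
d = 0.188647 + 0.014710 = 0.203357.

0.20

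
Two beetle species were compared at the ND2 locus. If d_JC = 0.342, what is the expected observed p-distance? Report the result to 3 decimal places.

p = (3/4)(1 − e^(−4d/3)) = 0.75 × (1 − e^(-0.456)) = 0.75 × (1 − 0.633814) = 0.274640.

0.275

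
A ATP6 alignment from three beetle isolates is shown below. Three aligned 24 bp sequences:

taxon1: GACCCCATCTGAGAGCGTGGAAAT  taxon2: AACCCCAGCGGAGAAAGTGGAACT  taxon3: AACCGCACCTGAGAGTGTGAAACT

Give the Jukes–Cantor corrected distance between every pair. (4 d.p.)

taxon1–taxon2: 6/24 sites differ → p = 0.25, d = −0.75 ln(1 − 0.333333) = 0.304098 ≈ 0.3041.
taxon1–taxon3: 6/24 sites differ → p = 0.25, d = −0.75 ln(1 − 0.333333) = 0.304098 ≈ 0.3041.
taxon2–taxon3: 6/24 sites differ → p = 0.25, d = −0.75 ln(1 − 0.333333) = 0.304098 ≈ 0.3041.

d(taxon1,taxon2) = 0.3041, d(taxon1,taxon3) = 0.3041, d(taxon2,taxon3) = 0.3041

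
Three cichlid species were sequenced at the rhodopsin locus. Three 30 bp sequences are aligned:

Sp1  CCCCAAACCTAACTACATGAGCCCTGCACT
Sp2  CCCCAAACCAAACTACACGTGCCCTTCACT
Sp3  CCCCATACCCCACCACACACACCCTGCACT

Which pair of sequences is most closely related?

Sp1–Sp2: 4/30 differ, p = 0.133, d = 0.147.
Sp1–Sp3: 8/30 differ, p = 0.267, d = 0.330.
Sp2–Sp3: 8/30 differ, p = 0.267, d = 0.330.
The smallest distance is between Sp1 and Sp2.

Sp1 and Sp2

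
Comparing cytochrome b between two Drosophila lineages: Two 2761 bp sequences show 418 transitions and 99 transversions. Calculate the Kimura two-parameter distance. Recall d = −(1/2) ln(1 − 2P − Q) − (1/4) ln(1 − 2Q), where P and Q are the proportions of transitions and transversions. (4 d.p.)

0.2253

P = 418/2761 ≈ 0.151394 and Q = 99/2761 ≈ 0.035857.
Under the Kimura two-parameter model, d = −½ ln(1 − 2P − Q) − ¼ ln(1 − 2Q).
1 − 2P − Q = 0.661355, giving −½ ln(0.661355) = 0.206732.
1 − 2Q = 0.928286, giving −¼ ln(0.928286) = 0.018604.
d = 0.206732 + 0.018604 = 0.225336.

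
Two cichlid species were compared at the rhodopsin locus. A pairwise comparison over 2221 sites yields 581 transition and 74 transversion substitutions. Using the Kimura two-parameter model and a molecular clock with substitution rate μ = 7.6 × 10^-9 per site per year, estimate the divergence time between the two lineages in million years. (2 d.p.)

27.88

P = 581/2221 ≈ 0.261594 and Q = 74/2221 ≈ 0.033318.
Under the Kimura two-parameter model, d = −½ ln(1 − 2P − Q) − ¼ ln(1 − 2Q).
1 − 2P − Q = 0.443494, giving −½ ln(0.443494) = 0.406536.
1 − 2Q = 0.933364, giving −¼ ln(0.933364) = 0.017240.
d = 0.406536 + 0.017240 = 0.423776.
Under a molecular clock d = 2μt, so t = d/(2μ) = 0.423776 / (2 × 7.6 × 10^-9) = 27.88 million years.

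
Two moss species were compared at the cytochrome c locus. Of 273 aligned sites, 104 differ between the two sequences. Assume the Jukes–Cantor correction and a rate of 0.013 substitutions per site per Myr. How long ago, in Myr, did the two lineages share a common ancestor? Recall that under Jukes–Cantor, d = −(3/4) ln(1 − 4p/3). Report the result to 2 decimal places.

20.46

p = 104/273 ≈ 0.380952.
d = −(3/4) ln(1 − 4p/3) = −0.75 ln(1 − 0.507936) = −0.75 ln(0.492064)
  = −0.75 × (-0.709146) = 0.531860 substitutions/site.
Under a molecular clock d = 2μt, so t = d/(2μ) = 0.531860 / (2 × 0.013) = 20.46 Myr.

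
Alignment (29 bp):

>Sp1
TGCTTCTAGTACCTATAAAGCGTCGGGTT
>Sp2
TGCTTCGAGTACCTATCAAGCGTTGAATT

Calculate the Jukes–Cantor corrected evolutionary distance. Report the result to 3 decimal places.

The sequences differ at 5 of 29 sites (7, 17, 24, 26, 27), so p = 5/29 ≈ 0.172414.
d = −(3/4) ln(1 − 4p/3) = −0.75 ln(1 − 0.229885) = −0.75 ln(0.770115)
  = −0.75 × (-0.261215) = 0.195911 substitutions/site.

0.196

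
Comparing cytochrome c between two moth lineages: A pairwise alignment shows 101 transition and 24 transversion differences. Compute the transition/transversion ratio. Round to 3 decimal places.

4.208

R = 101/24 = 4.208333… ≈ 4.208 (to 3 d.p.).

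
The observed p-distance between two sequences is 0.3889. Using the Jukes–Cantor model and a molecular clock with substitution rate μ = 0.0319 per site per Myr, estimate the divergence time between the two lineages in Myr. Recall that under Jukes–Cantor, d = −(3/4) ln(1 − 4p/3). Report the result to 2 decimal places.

8.59

d = −(3/4) ln(1 − 4p/3) = −0.75 ln(1 − 0.518533) = −0.75 ln(0.481467)
  = −0.75 × (-0.730918) = 0.548189 substitutions/site.
Under a molecular clock d = 2μt, so t = d/(2μ) = 0.548189 / (2 × 0.0319) = 8.59 Myr.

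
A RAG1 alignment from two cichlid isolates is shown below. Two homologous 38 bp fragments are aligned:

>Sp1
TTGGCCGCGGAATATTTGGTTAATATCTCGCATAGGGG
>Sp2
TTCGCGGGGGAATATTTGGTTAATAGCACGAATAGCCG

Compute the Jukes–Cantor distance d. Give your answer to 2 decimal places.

0.25

The sequences differ at 8 of 38 sites (3, 6, 8, 26, 28, 31, 36, 37), so p = 8/38 ≈ 0.210526.
d = −(3/4) ln(1 − 4p/3) = −0.75 ln(1 − 0.280701) = −0.75 ln(0.719299)
  = −0.75 × (-0.329478) = 0.247109 substitutions/site.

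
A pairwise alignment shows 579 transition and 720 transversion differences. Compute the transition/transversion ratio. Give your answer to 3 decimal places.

0.804

R = 579/720 = 0.804166… ≈ 0.804 (to 3 d.p.).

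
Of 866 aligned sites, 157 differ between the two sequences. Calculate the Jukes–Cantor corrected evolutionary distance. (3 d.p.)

p = 157/866 ≈ 0.181293.
d = −(3/4) ln(1 − 4p/3) = −0.75 ln(1 − 0.241724) = −0.75 ln(0.758276)
  = −0.75 × (-0.276708) = 0.207531 substitutions/site.

0.208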